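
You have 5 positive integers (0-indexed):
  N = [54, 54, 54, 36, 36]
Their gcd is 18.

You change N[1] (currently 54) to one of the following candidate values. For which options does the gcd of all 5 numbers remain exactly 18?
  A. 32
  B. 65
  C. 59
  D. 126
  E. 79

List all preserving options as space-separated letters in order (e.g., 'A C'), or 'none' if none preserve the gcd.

Answer: D

Derivation:
Old gcd = 18; gcd of others (without N[1]) = 18
New gcd for candidate v: gcd(18, v). Preserves old gcd iff gcd(18, v) = 18.
  Option A: v=32, gcd(18,32)=2 -> changes
  Option B: v=65, gcd(18,65)=1 -> changes
  Option C: v=59, gcd(18,59)=1 -> changes
  Option D: v=126, gcd(18,126)=18 -> preserves
  Option E: v=79, gcd(18,79)=1 -> changes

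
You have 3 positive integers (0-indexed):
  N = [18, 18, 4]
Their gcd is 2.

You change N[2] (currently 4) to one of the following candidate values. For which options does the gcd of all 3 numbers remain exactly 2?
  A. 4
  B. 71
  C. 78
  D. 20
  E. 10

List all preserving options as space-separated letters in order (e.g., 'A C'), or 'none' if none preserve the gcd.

Old gcd = 2; gcd of others (without N[2]) = 18
New gcd for candidate v: gcd(18, v). Preserves old gcd iff gcd(18, v) = 2.
  Option A: v=4, gcd(18,4)=2 -> preserves
  Option B: v=71, gcd(18,71)=1 -> changes
  Option C: v=78, gcd(18,78)=6 -> changes
  Option D: v=20, gcd(18,20)=2 -> preserves
  Option E: v=10, gcd(18,10)=2 -> preserves

Answer: A D E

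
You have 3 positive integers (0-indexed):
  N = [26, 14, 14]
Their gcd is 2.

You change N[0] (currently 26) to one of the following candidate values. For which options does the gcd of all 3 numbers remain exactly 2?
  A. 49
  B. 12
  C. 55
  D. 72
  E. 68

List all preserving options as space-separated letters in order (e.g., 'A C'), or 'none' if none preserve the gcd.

Old gcd = 2; gcd of others (without N[0]) = 14
New gcd for candidate v: gcd(14, v). Preserves old gcd iff gcd(14, v) = 2.
  Option A: v=49, gcd(14,49)=7 -> changes
  Option B: v=12, gcd(14,12)=2 -> preserves
  Option C: v=55, gcd(14,55)=1 -> changes
  Option D: v=72, gcd(14,72)=2 -> preserves
  Option E: v=68, gcd(14,68)=2 -> preserves

Answer: B D E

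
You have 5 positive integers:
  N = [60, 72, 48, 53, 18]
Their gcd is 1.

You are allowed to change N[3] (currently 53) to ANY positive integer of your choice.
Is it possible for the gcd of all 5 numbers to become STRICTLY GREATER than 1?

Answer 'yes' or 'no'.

Current gcd = 1
gcd of all OTHER numbers (without N[3]=53): gcd([60, 72, 48, 18]) = 6
The new gcd after any change is gcd(6, new_value).
This can be at most 6.
Since 6 > old gcd 1, the gcd CAN increase (e.g., set N[3] = 6).

Answer: yes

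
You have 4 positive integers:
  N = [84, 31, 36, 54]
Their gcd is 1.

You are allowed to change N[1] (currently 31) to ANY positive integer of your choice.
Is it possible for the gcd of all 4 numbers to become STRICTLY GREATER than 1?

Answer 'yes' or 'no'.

Answer: yes

Derivation:
Current gcd = 1
gcd of all OTHER numbers (without N[1]=31): gcd([84, 36, 54]) = 6
The new gcd after any change is gcd(6, new_value).
This can be at most 6.
Since 6 > old gcd 1, the gcd CAN increase (e.g., set N[1] = 6).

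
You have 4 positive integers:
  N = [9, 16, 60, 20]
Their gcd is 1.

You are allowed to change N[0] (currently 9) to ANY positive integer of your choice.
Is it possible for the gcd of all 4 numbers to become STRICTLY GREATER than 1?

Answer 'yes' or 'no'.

Answer: yes

Derivation:
Current gcd = 1
gcd of all OTHER numbers (without N[0]=9): gcd([16, 60, 20]) = 4
The new gcd after any change is gcd(4, new_value).
This can be at most 4.
Since 4 > old gcd 1, the gcd CAN increase (e.g., set N[0] = 4).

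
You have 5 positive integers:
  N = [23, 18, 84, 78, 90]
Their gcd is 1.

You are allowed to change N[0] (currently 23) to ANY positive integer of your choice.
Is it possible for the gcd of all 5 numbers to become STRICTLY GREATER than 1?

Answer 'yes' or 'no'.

Current gcd = 1
gcd of all OTHER numbers (without N[0]=23): gcd([18, 84, 78, 90]) = 6
The new gcd after any change is gcd(6, new_value).
This can be at most 6.
Since 6 > old gcd 1, the gcd CAN increase (e.g., set N[0] = 6).

Answer: yes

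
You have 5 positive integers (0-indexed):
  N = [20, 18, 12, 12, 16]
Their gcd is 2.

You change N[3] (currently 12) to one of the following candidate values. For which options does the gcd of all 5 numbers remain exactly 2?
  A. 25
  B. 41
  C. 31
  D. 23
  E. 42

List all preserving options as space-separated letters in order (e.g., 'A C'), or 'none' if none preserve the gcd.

Old gcd = 2; gcd of others (without N[3]) = 2
New gcd for candidate v: gcd(2, v). Preserves old gcd iff gcd(2, v) = 2.
  Option A: v=25, gcd(2,25)=1 -> changes
  Option B: v=41, gcd(2,41)=1 -> changes
  Option C: v=31, gcd(2,31)=1 -> changes
  Option D: v=23, gcd(2,23)=1 -> changes
  Option E: v=42, gcd(2,42)=2 -> preserves

Answer: E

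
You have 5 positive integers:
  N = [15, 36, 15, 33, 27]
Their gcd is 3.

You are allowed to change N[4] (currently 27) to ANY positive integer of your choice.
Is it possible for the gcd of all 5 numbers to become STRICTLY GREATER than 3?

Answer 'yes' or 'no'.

Answer: no

Derivation:
Current gcd = 3
gcd of all OTHER numbers (without N[4]=27): gcd([15, 36, 15, 33]) = 3
The new gcd after any change is gcd(3, new_value).
This can be at most 3.
Since 3 = old gcd 3, the gcd can only stay the same or decrease.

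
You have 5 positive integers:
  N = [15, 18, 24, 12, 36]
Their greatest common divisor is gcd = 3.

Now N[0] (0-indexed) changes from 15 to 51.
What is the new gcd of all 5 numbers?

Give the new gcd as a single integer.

Numbers: [15, 18, 24, 12, 36], gcd = 3
Change: index 0, 15 -> 51
gcd of the OTHER numbers (without index 0): gcd([18, 24, 12, 36]) = 6
New gcd = gcd(g_others, new_val) = gcd(6, 51) = 3

Answer: 3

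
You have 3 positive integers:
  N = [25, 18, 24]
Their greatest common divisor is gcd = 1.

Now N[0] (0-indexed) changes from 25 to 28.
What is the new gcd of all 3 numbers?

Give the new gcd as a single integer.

Numbers: [25, 18, 24], gcd = 1
Change: index 0, 25 -> 28
gcd of the OTHER numbers (without index 0): gcd([18, 24]) = 6
New gcd = gcd(g_others, new_val) = gcd(6, 28) = 2

Answer: 2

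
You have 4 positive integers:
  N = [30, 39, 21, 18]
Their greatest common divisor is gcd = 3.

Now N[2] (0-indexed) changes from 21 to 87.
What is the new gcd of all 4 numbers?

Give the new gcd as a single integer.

Numbers: [30, 39, 21, 18], gcd = 3
Change: index 2, 21 -> 87
gcd of the OTHER numbers (without index 2): gcd([30, 39, 18]) = 3
New gcd = gcd(g_others, new_val) = gcd(3, 87) = 3

Answer: 3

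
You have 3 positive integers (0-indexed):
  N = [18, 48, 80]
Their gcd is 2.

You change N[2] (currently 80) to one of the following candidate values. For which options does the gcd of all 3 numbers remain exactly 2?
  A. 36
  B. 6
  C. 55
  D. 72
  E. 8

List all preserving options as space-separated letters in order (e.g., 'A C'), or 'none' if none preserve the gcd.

Old gcd = 2; gcd of others (without N[2]) = 6
New gcd for candidate v: gcd(6, v). Preserves old gcd iff gcd(6, v) = 2.
  Option A: v=36, gcd(6,36)=6 -> changes
  Option B: v=6, gcd(6,6)=6 -> changes
  Option C: v=55, gcd(6,55)=1 -> changes
  Option D: v=72, gcd(6,72)=6 -> changes
  Option E: v=8, gcd(6,8)=2 -> preserves

Answer: E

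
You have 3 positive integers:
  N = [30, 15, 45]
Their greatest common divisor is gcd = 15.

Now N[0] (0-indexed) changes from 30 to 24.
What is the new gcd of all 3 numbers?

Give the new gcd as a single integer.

Numbers: [30, 15, 45], gcd = 15
Change: index 0, 30 -> 24
gcd of the OTHER numbers (without index 0): gcd([15, 45]) = 15
New gcd = gcd(g_others, new_val) = gcd(15, 24) = 3

Answer: 3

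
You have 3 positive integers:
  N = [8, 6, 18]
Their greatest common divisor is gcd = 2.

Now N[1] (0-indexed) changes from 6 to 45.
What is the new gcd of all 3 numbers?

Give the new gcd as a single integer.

Answer: 1

Derivation:
Numbers: [8, 6, 18], gcd = 2
Change: index 1, 6 -> 45
gcd of the OTHER numbers (without index 1): gcd([8, 18]) = 2
New gcd = gcd(g_others, new_val) = gcd(2, 45) = 1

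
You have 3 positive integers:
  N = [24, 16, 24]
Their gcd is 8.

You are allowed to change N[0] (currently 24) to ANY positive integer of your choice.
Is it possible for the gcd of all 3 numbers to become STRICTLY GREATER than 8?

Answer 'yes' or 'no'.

Answer: no

Derivation:
Current gcd = 8
gcd of all OTHER numbers (without N[0]=24): gcd([16, 24]) = 8
The new gcd after any change is gcd(8, new_value).
This can be at most 8.
Since 8 = old gcd 8, the gcd can only stay the same or decrease.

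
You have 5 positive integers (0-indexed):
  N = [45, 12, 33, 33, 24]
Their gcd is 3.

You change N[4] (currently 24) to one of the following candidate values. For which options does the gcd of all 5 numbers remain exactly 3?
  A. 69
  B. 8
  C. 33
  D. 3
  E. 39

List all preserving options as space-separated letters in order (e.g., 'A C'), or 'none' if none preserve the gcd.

Answer: A C D E

Derivation:
Old gcd = 3; gcd of others (without N[4]) = 3
New gcd for candidate v: gcd(3, v). Preserves old gcd iff gcd(3, v) = 3.
  Option A: v=69, gcd(3,69)=3 -> preserves
  Option B: v=8, gcd(3,8)=1 -> changes
  Option C: v=33, gcd(3,33)=3 -> preserves
  Option D: v=3, gcd(3,3)=3 -> preserves
  Option E: v=39, gcd(3,39)=3 -> preserves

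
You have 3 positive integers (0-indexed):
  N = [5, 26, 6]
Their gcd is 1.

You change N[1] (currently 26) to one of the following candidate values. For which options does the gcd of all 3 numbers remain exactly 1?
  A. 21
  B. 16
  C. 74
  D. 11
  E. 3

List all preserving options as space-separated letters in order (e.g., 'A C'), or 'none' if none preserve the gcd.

Old gcd = 1; gcd of others (without N[1]) = 1
New gcd for candidate v: gcd(1, v). Preserves old gcd iff gcd(1, v) = 1.
  Option A: v=21, gcd(1,21)=1 -> preserves
  Option B: v=16, gcd(1,16)=1 -> preserves
  Option C: v=74, gcd(1,74)=1 -> preserves
  Option D: v=11, gcd(1,11)=1 -> preserves
  Option E: v=3, gcd(1,3)=1 -> preserves

Answer: A B C D E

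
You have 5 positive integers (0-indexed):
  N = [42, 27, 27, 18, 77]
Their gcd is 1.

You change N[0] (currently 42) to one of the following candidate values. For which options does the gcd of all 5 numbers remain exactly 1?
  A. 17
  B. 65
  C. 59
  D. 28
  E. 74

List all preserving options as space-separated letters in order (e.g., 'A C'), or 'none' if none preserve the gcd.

Old gcd = 1; gcd of others (without N[0]) = 1
New gcd for candidate v: gcd(1, v). Preserves old gcd iff gcd(1, v) = 1.
  Option A: v=17, gcd(1,17)=1 -> preserves
  Option B: v=65, gcd(1,65)=1 -> preserves
  Option C: v=59, gcd(1,59)=1 -> preserves
  Option D: v=28, gcd(1,28)=1 -> preserves
  Option E: v=74, gcd(1,74)=1 -> preserves

Answer: A B C D E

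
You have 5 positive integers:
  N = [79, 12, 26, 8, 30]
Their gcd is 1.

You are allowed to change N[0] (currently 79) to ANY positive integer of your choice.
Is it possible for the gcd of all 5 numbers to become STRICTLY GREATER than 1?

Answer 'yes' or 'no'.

Answer: yes

Derivation:
Current gcd = 1
gcd of all OTHER numbers (without N[0]=79): gcd([12, 26, 8, 30]) = 2
The new gcd after any change is gcd(2, new_value).
This can be at most 2.
Since 2 > old gcd 1, the gcd CAN increase (e.g., set N[0] = 2).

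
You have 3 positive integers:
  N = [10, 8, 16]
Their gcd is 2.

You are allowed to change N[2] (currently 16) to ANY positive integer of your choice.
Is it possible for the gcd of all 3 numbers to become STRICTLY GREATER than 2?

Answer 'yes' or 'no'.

Current gcd = 2
gcd of all OTHER numbers (without N[2]=16): gcd([10, 8]) = 2
The new gcd after any change is gcd(2, new_value).
This can be at most 2.
Since 2 = old gcd 2, the gcd can only stay the same or decrease.

Answer: no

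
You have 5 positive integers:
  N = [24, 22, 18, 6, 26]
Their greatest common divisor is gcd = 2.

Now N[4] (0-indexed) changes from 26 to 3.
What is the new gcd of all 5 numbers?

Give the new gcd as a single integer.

Answer: 1

Derivation:
Numbers: [24, 22, 18, 6, 26], gcd = 2
Change: index 4, 26 -> 3
gcd of the OTHER numbers (without index 4): gcd([24, 22, 18, 6]) = 2
New gcd = gcd(g_others, new_val) = gcd(2, 3) = 1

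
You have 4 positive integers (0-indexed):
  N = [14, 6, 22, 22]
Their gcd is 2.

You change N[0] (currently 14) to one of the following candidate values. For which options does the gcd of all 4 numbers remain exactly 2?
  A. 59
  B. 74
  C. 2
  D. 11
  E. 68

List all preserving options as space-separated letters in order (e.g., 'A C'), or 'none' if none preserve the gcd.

Answer: B C E

Derivation:
Old gcd = 2; gcd of others (without N[0]) = 2
New gcd for candidate v: gcd(2, v). Preserves old gcd iff gcd(2, v) = 2.
  Option A: v=59, gcd(2,59)=1 -> changes
  Option B: v=74, gcd(2,74)=2 -> preserves
  Option C: v=2, gcd(2,2)=2 -> preserves
  Option D: v=11, gcd(2,11)=1 -> changes
  Option E: v=68, gcd(2,68)=2 -> preserves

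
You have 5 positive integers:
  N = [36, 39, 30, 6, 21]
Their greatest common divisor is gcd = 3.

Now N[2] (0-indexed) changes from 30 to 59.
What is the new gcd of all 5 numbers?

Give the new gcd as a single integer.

Answer: 1

Derivation:
Numbers: [36, 39, 30, 6, 21], gcd = 3
Change: index 2, 30 -> 59
gcd of the OTHER numbers (without index 2): gcd([36, 39, 6, 21]) = 3
New gcd = gcd(g_others, new_val) = gcd(3, 59) = 1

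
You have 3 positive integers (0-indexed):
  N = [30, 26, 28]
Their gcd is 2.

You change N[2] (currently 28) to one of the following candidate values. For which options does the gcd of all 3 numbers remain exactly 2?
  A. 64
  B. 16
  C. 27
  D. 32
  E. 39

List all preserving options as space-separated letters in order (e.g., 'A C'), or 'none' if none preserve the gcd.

Old gcd = 2; gcd of others (without N[2]) = 2
New gcd for candidate v: gcd(2, v). Preserves old gcd iff gcd(2, v) = 2.
  Option A: v=64, gcd(2,64)=2 -> preserves
  Option B: v=16, gcd(2,16)=2 -> preserves
  Option C: v=27, gcd(2,27)=1 -> changes
  Option D: v=32, gcd(2,32)=2 -> preserves
  Option E: v=39, gcd(2,39)=1 -> changes

Answer: A B D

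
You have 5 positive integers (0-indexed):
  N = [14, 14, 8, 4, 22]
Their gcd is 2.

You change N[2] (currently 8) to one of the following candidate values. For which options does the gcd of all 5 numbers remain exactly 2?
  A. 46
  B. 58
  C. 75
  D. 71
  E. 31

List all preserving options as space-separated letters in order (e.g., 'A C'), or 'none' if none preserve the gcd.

Answer: A B

Derivation:
Old gcd = 2; gcd of others (without N[2]) = 2
New gcd for candidate v: gcd(2, v). Preserves old gcd iff gcd(2, v) = 2.
  Option A: v=46, gcd(2,46)=2 -> preserves
  Option B: v=58, gcd(2,58)=2 -> preserves
  Option C: v=75, gcd(2,75)=1 -> changes
  Option D: v=71, gcd(2,71)=1 -> changes
  Option E: v=31, gcd(2,31)=1 -> changes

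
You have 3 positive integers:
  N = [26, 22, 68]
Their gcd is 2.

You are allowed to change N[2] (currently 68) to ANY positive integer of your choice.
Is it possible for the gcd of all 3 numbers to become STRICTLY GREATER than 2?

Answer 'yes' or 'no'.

Current gcd = 2
gcd of all OTHER numbers (without N[2]=68): gcd([26, 22]) = 2
The new gcd after any change is gcd(2, new_value).
This can be at most 2.
Since 2 = old gcd 2, the gcd can only stay the same or decrease.

Answer: no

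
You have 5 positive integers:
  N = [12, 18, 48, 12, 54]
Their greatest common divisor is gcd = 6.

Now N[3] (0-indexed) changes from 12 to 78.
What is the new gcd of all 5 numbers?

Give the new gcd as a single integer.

Numbers: [12, 18, 48, 12, 54], gcd = 6
Change: index 3, 12 -> 78
gcd of the OTHER numbers (without index 3): gcd([12, 18, 48, 54]) = 6
New gcd = gcd(g_others, new_val) = gcd(6, 78) = 6

Answer: 6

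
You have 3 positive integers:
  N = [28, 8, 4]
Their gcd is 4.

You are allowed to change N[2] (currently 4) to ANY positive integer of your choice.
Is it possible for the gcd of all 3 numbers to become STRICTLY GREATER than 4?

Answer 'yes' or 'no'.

Current gcd = 4
gcd of all OTHER numbers (without N[2]=4): gcd([28, 8]) = 4
The new gcd after any change is gcd(4, new_value).
This can be at most 4.
Since 4 = old gcd 4, the gcd can only stay the same or decrease.

Answer: no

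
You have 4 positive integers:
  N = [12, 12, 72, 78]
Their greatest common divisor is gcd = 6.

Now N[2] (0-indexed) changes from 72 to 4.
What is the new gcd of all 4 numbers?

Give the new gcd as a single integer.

Answer: 2

Derivation:
Numbers: [12, 12, 72, 78], gcd = 6
Change: index 2, 72 -> 4
gcd of the OTHER numbers (without index 2): gcd([12, 12, 78]) = 6
New gcd = gcd(g_others, new_val) = gcd(6, 4) = 2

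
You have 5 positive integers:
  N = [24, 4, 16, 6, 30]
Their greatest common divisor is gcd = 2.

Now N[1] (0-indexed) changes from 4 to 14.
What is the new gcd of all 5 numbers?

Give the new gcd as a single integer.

Answer: 2

Derivation:
Numbers: [24, 4, 16, 6, 30], gcd = 2
Change: index 1, 4 -> 14
gcd of the OTHER numbers (without index 1): gcd([24, 16, 6, 30]) = 2
New gcd = gcd(g_others, new_val) = gcd(2, 14) = 2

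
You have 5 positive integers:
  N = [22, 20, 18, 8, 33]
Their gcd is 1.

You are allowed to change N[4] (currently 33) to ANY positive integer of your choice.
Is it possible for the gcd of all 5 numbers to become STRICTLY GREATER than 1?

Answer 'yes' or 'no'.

Current gcd = 1
gcd of all OTHER numbers (without N[4]=33): gcd([22, 20, 18, 8]) = 2
The new gcd after any change is gcd(2, new_value).
This can be at most 2.
Since 2 > old gcd 1, the gcd CAN increase (e.g., set N[4] = 2).

Answer: yes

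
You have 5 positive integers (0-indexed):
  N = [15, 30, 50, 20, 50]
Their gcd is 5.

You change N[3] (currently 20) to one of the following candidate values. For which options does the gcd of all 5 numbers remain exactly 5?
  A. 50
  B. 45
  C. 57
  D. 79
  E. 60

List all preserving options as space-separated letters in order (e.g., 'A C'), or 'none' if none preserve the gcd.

Answer: A B E

Derivation:
Old gcd = 5; gcd of others (without N[3]) = 5
New gcd for candidate v: gcd(5, v). Preserves old gcd iff gcd(5, v) = 5.
  Option A: v=50, gcd(5,50)=5 -> preserves
  Option B: v=45, gcd(5,45)=5 -> preserves
  Option C: v=57, gcd(5,57)=1 -> changes
  Option D: v=79, gcd(5,79)=1 -> changes
  Option E: v=60, gcd(5,60)=5 -> preserves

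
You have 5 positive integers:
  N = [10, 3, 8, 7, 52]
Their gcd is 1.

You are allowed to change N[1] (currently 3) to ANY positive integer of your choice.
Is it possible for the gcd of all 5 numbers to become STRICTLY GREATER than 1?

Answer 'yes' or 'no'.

Current gcd = 1
gcd of all OTHER numbers (without N[1]=3): gcd([10, 8, 7, 52]) = 1
The new gcd after any change is gcd(1, new_value).
This can be at most 1.
Since 1 = old gcd 1, the gcd can only stay the same or decrease.

Answer: no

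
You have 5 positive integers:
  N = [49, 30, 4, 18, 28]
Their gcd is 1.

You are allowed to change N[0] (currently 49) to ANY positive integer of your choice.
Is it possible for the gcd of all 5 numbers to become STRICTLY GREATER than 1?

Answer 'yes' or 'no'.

Answer: yes

Derivation:
Current gcd = 1
gcd of all OTHER numbers (without N[0]=49): gcd([30, 4, 18, 28]) = 2
The new gcd after any change is gcd(2, new_value).
This can be at most 2.
Since 2 > old gcd 1, the gcd CAN increase (e.g., set N[0] = 2).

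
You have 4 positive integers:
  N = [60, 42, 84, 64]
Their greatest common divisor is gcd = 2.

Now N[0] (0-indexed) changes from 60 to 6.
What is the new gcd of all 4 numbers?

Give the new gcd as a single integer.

Numbers: [60, 42, 84, 64], gcd = 2
Change: index 0, 60 -> 6
gcd of the OTHER numbers (without index 0): gcd([42, 84, 64]) = 2
New gcd = gcd(g_others, new_val) = gcd(2, 6) = 2

Answer: 2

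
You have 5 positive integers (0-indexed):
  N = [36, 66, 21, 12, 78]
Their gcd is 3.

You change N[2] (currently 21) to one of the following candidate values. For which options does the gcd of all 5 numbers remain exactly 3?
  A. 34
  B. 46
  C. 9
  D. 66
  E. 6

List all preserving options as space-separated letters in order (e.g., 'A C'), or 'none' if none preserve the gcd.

Old gcd = 3; gcd of others (without N[2]) = 6
New gcd for candidate v: gcd(6, v). Preserves old gcd iff gcd(6, v) = 3.
  Option A: v=34, gcd(6,34)=2 -> changes
  Option B: v=46, gcd(6,46)=2 -> changes
  Option C: v=9, gcd(6,9)=3 -> preserves
  Option D: v=66, gcd(6,66)=6 -> changes
  Option E: v=6, gcd(6,6)=6 -> changes

Answer: C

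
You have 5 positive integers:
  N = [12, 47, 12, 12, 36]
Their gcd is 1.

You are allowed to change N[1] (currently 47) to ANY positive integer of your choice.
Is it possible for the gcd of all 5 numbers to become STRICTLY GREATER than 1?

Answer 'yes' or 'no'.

Answer: yes

Derivation:
Current gcd = 1
gcd of all OTHER numbers (without N[1]=47): gcd([12, 12, 12, 36]) = 12
The new gcd after any change is gcd(12, new_value).
This can be at most 12.
Since 12 > old gcd 1, the gcd CAN increase (e.g., set N[1] = 12).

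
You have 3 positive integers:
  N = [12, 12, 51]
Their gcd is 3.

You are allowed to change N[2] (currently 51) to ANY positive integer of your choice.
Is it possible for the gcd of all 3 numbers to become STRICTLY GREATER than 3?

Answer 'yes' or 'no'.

Answer: yes

Derivation:
Current gcd = 3
gcd of all OTHER numbers (without N[2]=51): gcd([12, 12]) = 12
The new gcd after any change is gcd(12, new_value).
This can be at most 12.
Since 12 > old gcd 3, the gcd CAN increase (e.g., set N[2] = 12).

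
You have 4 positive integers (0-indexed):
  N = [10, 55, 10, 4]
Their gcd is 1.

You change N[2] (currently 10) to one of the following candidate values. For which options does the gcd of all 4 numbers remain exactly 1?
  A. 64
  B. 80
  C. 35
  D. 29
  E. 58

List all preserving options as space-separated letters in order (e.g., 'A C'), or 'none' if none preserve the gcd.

Old gcd = 1; gcd of others (without N[2]) = 1
New gcd for candidate v: gcd(1, v). Preserves old gcd iff gcd(1, v) = 1.
  Option A: v=64, gcd(1,64)=1 -> preserves
  Option B: v=80, gcd(1,80)=1 -> preserves
  Option C: v=35, gcd(1,35)=1 -> preserves
  Option D: v=29, gcd(1,29)=1 -> preserves
  Option E: v=58, gcd(1,58)=1 -> preserves

Answer: A B C D E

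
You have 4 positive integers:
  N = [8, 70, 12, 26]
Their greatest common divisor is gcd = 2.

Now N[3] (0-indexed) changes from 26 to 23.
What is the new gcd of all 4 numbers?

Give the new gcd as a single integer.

Numbers: [8, 70, 12, 26], gcd = 2
Change: index 3, 26 -> 23
gcd of the OTHER numbers (without index 3): gcd([8, 70, 12]) = 2
New gcd = gcd(g_others, new_val) = gcd(2, 23) = 1

Answer: 1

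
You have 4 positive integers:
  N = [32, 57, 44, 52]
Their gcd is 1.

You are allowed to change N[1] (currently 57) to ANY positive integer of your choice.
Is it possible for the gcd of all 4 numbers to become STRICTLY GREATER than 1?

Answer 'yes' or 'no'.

Answer: yes

Derivation:
Current gcd = 1
gcd of all OTHER numbers (without N[1]=57): gcd([32, 44, 52]) = 4
The new gcd after any change is gcd(4, new_value).
This can be at most 4.
Since 4 > old gcd 1, the gcd CAN increase (e.g., set N[1] = 4).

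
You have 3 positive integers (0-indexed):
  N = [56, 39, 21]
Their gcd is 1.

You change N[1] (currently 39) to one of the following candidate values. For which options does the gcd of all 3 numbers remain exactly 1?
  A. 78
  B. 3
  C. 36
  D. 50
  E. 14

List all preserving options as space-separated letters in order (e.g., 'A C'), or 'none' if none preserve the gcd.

Answer: A B C D

Derivation:
Old gcd = 1; gcd of others (without N[1]) = 7
New gcd for candidate v: gcd(7, v). Preserves old gcd iff gcd(7, v) = 1.
  Option A: v=78, gcd(7,78)=1 -> preserves
  Option B: v=3, gcd(7,3)=1 -> preserves
  Option C: v=36, gcd(7,36)=1 -> preserves
  Option D: v=50, gcd(7,50)=1 -> preserves
  Option E: v=14, gcd(7,14)=7 -> changes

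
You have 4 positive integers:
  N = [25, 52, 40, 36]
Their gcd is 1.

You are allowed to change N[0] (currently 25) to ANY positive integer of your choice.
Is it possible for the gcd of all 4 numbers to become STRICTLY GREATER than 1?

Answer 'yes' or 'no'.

Current gcd = 1
gcd of all OTHER numbers (without N[0]=25): gcd([52, 40, 36]) = 4
The new gcd after any change is gcd(4, new_value).
This can be at most 4.
Since 4 > old gcd 1, the gcd CAN increase (e.g., set N[0] = 4).

Answer: yes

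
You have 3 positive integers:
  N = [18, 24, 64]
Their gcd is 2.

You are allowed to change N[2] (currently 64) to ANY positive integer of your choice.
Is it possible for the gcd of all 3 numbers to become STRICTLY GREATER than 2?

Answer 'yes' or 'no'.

Current gcd = 2
gcd of all OTHER numbers (without N[2]=64): gcd([18, 24]) = 6
The new gcd after any change is gcd(6, new_value).
This can be at most 6.
Since 6 > old gcd 2, the gcd CAN increase (e.g., set N[2] = 6).

Answer: yes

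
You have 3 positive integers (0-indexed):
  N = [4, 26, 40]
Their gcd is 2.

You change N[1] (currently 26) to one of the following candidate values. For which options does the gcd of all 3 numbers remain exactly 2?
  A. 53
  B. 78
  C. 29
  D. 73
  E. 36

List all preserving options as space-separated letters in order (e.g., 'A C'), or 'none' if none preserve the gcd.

Answer: B

Derivation:
Old gcd = 2; gcd of others (without N[1]) = 4
New gcd for candidate v: gcd(4, v). Preserves old gcd iff gcd(4, v) = 2.
  Option A: v=53, gcd(4,53)=1 -> changes
  Option B: v=78, gcd(4,78)=2 -> preserves
  Option C: v=29, gcd(4,29)=1 -> changes
  Option D: v=73, gcd(4,73)=1 -> changes
  Option E: v=36, gcd(4,36)=4 -> changes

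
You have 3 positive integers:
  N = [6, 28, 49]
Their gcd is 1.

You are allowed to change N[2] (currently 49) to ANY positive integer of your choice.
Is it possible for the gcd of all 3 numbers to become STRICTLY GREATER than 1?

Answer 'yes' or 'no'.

Current gcd = 1
gcd of all OTHER numbers (without N[2]=49): gcd([6, 28]) = 2
The new gcd after any change is gcd(2, new_value).
This can be at most 2.
Since 2 > old gcd 1, the gcd CAN increase (e.g., set N[2] = 2).

Answer: yes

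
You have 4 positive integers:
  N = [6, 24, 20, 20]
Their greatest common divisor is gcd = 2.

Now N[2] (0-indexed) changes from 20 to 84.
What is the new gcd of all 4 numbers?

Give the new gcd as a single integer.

Answer: 2

Derivation:
Numbers: [6, 24, 20, 20], gcd = 2
Change: index 2, 20 -> 84
gcd of the OTHER numbers (without index 2): gcd([6, 24, 20]) = 2
New gcd = gcd(g_others, new_val) = gcd(2, 84) = 2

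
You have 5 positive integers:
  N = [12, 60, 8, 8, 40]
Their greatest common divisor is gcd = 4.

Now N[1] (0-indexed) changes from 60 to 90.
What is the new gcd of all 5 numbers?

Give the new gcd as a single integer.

Answer: 2

Derivation:
Numbers: [12, 60, 8, 8, 40], gcd = 4
Change: index 1, 60 -> 90
gcd of the OTHER numbers (without index 1): gcd([12, 8, 8, 40]) = 4
New gcd = gcd(g_others, new_val) = gcd(4, 90) = 2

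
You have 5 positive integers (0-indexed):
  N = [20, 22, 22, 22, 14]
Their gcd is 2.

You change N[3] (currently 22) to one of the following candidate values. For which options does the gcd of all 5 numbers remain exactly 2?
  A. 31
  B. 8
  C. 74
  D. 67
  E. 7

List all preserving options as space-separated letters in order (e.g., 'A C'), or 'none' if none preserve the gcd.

Answer: B C

Derivation:
Old gcd = 2; gcd of others (without N[3]) = 2
New gcd for candidate v: gcd(2, v). Preserves old gcd iff gcd(2, v) = 2.
  Option A: v=31, gcd(2,31)=1 -> changes
  Option B: v=8, gcd(2,8)=2 -> preserves
  Option C: v=74, gcd(2,74)=2 -> preserves
  Option D: v=67, gcd(2,67)=1 -> changes
  Option E: v=7, gcd(2,7)=1 -> changes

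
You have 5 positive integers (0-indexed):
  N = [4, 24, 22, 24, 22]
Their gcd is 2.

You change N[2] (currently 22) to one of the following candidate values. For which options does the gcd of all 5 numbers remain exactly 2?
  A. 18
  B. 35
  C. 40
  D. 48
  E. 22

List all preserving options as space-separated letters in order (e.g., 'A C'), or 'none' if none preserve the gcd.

Answer: A C D E

Derivation:
Old gcd = 2; gcd of others (without N[2]) = 2
New gcd for candidate v: gcd(2, v). Preserves old gcd iff gcd(2, v) = 2.
  Option A: v=18, gcd(2,18)=2 -> preserves
  Option B: v=35, gcd(2,35)=1 -> changes
  Option C: v=40, gcd(2,40)=2 -> preserves
  Option D: v=48, gcd(2,48)=2 -> preserves
  Option E: v=22, gcd(2,22)=2 -> preserves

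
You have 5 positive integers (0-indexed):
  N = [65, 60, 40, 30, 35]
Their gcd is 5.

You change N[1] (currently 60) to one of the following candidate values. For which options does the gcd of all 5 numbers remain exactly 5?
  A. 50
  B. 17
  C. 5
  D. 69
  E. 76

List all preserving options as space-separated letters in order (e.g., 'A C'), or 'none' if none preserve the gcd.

Answer: A C

Derivation:
Old gcd = 5; gcd of others (without N[1]) = 5
New gcd for candidate v: gcd(5, v). Preserves old gcd iff gcd(5, v) = 5.
  Option A: v=50, gcd(5,50)=5 -> preserves
  Option B: v=17, gcd(5,17)=1 -> changes
  Option C: v=5, gcd(5,5)=5 -> preserves
  Option D: v=69, gcd(5,69)=1 -> changes
  Option E: v=76, gcd(5,76)=1 -> changes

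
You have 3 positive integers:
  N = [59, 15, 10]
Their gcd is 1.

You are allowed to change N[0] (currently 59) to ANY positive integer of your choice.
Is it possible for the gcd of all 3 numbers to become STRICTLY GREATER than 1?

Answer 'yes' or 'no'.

Answer: yes

Derivation:
Current gcd = 1
gcd of all OTHER numbers (without N[0]=59): gcd([15, 10]) = 5
The new gcd after any change is gcd(5, new_value).
This can be at most 5.
Since 5 > old gcd 1, the gcd CAN increase (e.g., set N[0] = 5).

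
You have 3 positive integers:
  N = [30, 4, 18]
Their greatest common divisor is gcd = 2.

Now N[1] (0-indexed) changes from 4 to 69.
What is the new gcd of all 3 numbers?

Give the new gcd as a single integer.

Numbers: [30, 4, 18], gcd = 2
Change: index 1, 4 -> 69
gcd of the OTHER numbers (without index 1): gcd([30, 18]) = 6
New gcd = gcd(g_others, new_val) = gcd(6, 69) = 3

Answer: 3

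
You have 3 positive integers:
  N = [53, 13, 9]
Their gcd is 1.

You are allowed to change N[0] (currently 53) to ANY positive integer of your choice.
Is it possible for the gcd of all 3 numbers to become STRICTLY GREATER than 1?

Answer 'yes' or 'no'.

Answer: no

Derivation:
Current gcd = 1
gcd of all OTHER numbers (without N[0]=53): gcd([13, 9]) = 1
The new gcd after any change is gcd(1, new_value).
This can be at most 1.
Since 1 = old gcd 1, the gcd can only stay the same or decrease.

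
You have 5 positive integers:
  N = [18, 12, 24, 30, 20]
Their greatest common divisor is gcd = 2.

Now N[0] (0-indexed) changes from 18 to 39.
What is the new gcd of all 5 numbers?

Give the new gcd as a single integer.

Answer: 1

Derivation:
Numbers: [18, 12, 24, 30, 20], gcd = 2
Change: index 0, 18 -> 39
gcd of the OTHER numbers (without index 0): gcd([12, 24, 30, 20]) = 2
New gcd = gcd(g_others, new_val) = gcd(2, 39) = 1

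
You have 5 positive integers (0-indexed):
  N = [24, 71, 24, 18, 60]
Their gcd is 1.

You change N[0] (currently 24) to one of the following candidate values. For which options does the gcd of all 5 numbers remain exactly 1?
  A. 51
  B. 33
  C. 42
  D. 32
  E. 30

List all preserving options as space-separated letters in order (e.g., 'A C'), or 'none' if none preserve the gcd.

Old gcd = 1; gcd of others (without N[0]) = 1
New gcd for candidate v: gcd(1, v). Preserves old gcd iff gcd(1, v) = 1.
  Option A: v=51, gcd(1,51)=1 -> preserves
  Option B: v=33, gcd(1,33)=1 -> preserves
  Option C: v=42, gcd(1,42)=1 -> preserves
  Option D: v=32, gcd(1,32)=1 -> preserves
  Option E: v=30, gcd(1,30)=1 -> preserves

Answer: A B C D E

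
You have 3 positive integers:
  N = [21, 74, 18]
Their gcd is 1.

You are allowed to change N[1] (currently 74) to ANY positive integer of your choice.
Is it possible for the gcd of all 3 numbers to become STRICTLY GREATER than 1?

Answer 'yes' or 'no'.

Current gcd = 1
gcd of all OTHER numbers (without N[1]=74): gcd([21, 18]) = 3
The new gcd after any change is gcd(3, new_value).
This can be at most 3.
Since 3 > old gcd 1, the gcd CAN increase (e.g., set N[1] = 3).

Answer: yes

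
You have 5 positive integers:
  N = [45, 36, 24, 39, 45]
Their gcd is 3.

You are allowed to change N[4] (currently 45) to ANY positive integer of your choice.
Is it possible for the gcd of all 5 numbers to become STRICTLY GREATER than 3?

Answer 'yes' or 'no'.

Current gcd = 3
gcd of all OTHER numbers (without N[4]=45): gcd([45, 36, 24, 39]) = 3
The new gcd after any change is gcd(3, new_value).
This can be at most 3.
Since 3 = old gcd 3, the gcd can only stay the same or decrease.

Answer: no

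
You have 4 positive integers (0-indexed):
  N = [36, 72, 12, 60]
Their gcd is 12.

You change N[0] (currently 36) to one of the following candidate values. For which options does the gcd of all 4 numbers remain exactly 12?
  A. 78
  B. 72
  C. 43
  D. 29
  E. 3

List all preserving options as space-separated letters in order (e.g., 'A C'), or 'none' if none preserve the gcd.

Old gcd = 12; gcd of others (without N[0]) = 12
New gcd for candidate v: gcd(12, v). Preserves old gcd iff gcd(12, v) = 12.
  Option A: v=78, gcd(12,78)=6 -> changes
  Option B: v=72, gcd(12,72)=12 -> preserves
  Option C: v=43, gcd(12,43)=1 -> changes
  Option D: v=29, gcd(12,29)=1 -> changes
  Option E: v=3, gcd(12,3)=3 -> changes

Answer: B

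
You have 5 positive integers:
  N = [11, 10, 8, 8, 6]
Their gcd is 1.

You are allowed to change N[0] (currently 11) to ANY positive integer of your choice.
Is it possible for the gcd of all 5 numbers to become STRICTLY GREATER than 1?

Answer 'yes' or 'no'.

Current gcd = 1
gcd of all OTHER numbers (without N[0]=11): gcd([10, 8, 8, 6]) = 2
The new gcd after any change is gcd(2, new_value).
This can be at most 2.
Since 2 > old gcd 1, the gcd CAN increase (e.g., set N[0] = 2).

Answer: yes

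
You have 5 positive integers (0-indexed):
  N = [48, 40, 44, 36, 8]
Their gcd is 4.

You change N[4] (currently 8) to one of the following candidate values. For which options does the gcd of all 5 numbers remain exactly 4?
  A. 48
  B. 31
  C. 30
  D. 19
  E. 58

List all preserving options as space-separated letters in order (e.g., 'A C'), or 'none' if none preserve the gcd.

Old gcd = 4; gcd of others (without N[4]) = 4
New gcd for candidate v: gcd(4, v). Preserves old gcd iff gcd(4, v) = 4.
  Option A: v=48, gcd(4,48)=4 -> preserves
  Option B: v=31, gcd(4,31)=1 -> changes
  Option C: v=30, gcd(4,30)=2 -> changes
  Option D: v=19, gcd(4,19)=1 -> changes
  Option E: v=58, gcd(4,58)=2 -> changes

Answer: A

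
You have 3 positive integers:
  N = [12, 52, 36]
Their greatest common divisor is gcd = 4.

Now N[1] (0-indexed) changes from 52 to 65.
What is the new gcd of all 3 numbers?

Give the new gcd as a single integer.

Numbers: [12, 52, 36], gcd = 4
Change: index 1, 52 -> 65
gcd of the OTHER numbers (without index 1): gcd([12, 36]) = 12
New gcd = gcd(g_others, new_val) = gcd(12, 65) = 1

Answer: 1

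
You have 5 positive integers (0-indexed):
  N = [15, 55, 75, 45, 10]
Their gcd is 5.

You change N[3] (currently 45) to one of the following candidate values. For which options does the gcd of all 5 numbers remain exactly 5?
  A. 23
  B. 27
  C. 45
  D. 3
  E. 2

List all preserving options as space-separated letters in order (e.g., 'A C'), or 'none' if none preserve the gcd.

Answer: C

Derivation:
Old gcd = 5; gcd of others (without N[3]) = 5
New gcd for candidate v: gcd(5, v). Preserves old gcd iff gcd(5, v) = 5.
  Option A: v=23, gcd(5,23)=1 -> changes
  Option B: v=27, gcd(5,27)=1 -> changes
  Option C: v=45, gcd(5,45)=5 -> preserves
  Option D: v=3, gcd(5,3)=1 -> changes
  Option E: v=2, gcd(5,2)=1 -> changes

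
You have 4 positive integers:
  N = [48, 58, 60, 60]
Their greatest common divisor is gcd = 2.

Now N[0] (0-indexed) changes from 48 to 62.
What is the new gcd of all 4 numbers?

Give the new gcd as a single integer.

Answer: 2

Derivation:
Numbers: [48, 58, 60, 60], gcd = 2
Change: index 0, 48 -> 62
gcd of the OTHER numbers (without index 0): gcd([58, 60, 60]) = 2
New gcd = gcd(g_others, new_val) = gcd(2, 62) = 2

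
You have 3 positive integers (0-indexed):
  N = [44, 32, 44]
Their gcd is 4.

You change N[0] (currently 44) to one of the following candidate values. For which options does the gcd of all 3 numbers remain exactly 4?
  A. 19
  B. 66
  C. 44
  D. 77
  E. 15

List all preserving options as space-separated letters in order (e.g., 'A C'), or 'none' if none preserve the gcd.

Old gcd = 4; gcd of others (without N[0]) = 4
New gcd for candidate v: gcd(4, v). Preserves old gcd iff gcd(4, v) = 4.
  Option A: v=19, gcd(4,19)=1 -> changes
  Option B: v=66, gcd(4,66)=2 -> changes
  Option C: v=44, gcd(4,44)=4 -> preserves
  Option D: v=77, gcd(4,77)=1 -> changes
  Option E: v=15, gcd(4,15)=1 -> changes

Answer: C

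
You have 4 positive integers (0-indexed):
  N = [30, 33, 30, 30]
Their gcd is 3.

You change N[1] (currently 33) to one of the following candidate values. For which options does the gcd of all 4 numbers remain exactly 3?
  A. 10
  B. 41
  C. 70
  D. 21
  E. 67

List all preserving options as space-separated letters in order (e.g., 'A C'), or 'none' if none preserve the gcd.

Old gcd = 3; gcd of others (without N[1]) = 30
New gcd for candidate v: gcd(30, v). Preserves old gcd iff gcd(30, v) = 3.
  Option A: v=10, gcd(30,10)=10 -> changes
  Option B: v=41, gcd(30,41)=1 -> changes
  Option C: v=70, gcd(30,70)=10 -> changes
  Option D: v=21, gcd(30,21)=3 -> preserves
  Option E: v=67, gcd(30,67)=1 -> changes

Answer: D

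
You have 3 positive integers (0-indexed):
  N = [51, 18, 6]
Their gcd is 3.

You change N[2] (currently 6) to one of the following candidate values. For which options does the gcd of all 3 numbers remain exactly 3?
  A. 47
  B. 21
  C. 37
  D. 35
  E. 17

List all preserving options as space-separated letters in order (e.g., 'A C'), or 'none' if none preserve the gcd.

Old gcd = 3; gcd of others (without N[2]) = 3
New gcd for candidate v: gcd(3, v). Preserves old gcd iff gcd(3, v) = 3.
  Option A: v=47, gcd(3,47)=1 -> changes
  Option B: v=21, gcd(3,21)=3 -> preserves
  Option C: v=37, gcd(3,37)=1 -> changes
  Option D: v=35, gcd(3,35)=1 -> changes
  Option E: v=17, gcd(3,17)=1 -> changes

Answer: B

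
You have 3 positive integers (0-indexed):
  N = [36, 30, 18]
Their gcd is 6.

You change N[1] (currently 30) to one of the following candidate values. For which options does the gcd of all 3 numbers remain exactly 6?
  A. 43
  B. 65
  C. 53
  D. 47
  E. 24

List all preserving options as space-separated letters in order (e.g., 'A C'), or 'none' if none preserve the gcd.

Old gcd = 6; gcd of others (without N[1]) = 18
New gcd for candidate v: gcd(18, v). Preserves old gcd iff gcd(18, v) = 6.
  Option A: v=43, gcd(18,43)=1 -> changes
  Option B: v=65, gcd(18,65)=1 -> changes
  Option C: v=53, gcd(18,53)=1 -> changes
  Option D: v=47, gcd(18,47)=1 -> changes
  Option E: v=24, gcd(18,24)=6 -> preserves

Answer: E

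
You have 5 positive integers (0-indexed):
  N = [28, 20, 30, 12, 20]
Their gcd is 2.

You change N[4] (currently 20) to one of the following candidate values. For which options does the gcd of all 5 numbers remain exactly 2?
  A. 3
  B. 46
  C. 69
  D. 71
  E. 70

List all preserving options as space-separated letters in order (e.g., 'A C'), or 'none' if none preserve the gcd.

Old gcd = 2; gcd of others (without N[4]) = 2
New gcd for candidate v: gcd(2, v). Preserves old gcd iff gcd(2, v) = 2.
  Option A: v=3, gcd(2,3)=1 -> changes
  Option B: v=46, gcd(2,46)=2 -> preserves
  Option C: v=69, gcd(2,69)=1 -> changes
  Option D: v=71, gcd(2,71)=1 -> changes
  Option E: v=70, gcd(2,70)=2 -> preserves

Answer: B E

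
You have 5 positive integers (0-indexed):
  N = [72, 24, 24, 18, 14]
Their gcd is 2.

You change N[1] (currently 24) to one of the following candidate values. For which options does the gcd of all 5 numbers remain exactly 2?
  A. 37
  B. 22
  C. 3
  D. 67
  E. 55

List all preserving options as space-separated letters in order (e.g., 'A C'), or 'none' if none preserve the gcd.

Answer: B

Derivation:
Old gcd = 2; gcd of others (without N[1]) = 2
New gcd for candidate v: gcd(2, v). Preserves old gcd iff gcd(2, v) = 2.
  Option A: v=37, gcd(2,37)=1 -> changes
  Option B: v=22, gcd(2,22)=2 -> preserves
  Option C: v=3, gcd(2,3)=1 -> changes
  Option D: v=67, gcd(2,67)=1 -> changes
  Option E: v=55, gcd(2,55)=1 -> changes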